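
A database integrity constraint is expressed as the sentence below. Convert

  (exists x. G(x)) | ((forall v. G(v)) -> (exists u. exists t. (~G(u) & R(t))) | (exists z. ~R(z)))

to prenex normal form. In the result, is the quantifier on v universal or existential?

existential

Eliminate → and ↔ using ¬ and ∨.
  (exists x. G(x)) | ~(forall v. G(v)) | (exists u. exists t. (~G(u) & R(t))) | (exists z. ~R(z))
Push ¬ through the quantifiers and connectives to reach negation normal form:
  (exists x. G(x)) | (exists v. ~G(v)) | (exists u. exists t. (~G(u) & R(t))) | (exists z. ~R(z))
All bound variables are already distinct, so no renaming is needed.
Finally move all quantifiers to the prefix:
  exists x. exists v. exists u. exists t. exists z. (G(x) | ~G(v) | ~G(u) & R(t) | ~R(z))
The quantifier forall v sits under an odd number of negations (counting the antecedent side of each →), so it flips to exists v.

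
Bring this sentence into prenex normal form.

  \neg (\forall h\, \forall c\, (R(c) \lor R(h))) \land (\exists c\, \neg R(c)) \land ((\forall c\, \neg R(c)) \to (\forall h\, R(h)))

\exists h\, \exists c\, \exists u1\, \exists v\, \forall y1\, (\neg R(c) \land \neg R(h) \land \neg R(u1) \land (R(v) \lor R(y1)))

Eliminate → and ↔ using ¬ and ∨.
  \neg (\forall h\, \forall c\, (R(c) \lor R(h))) \land (\exists c\, \neg R(c)) \land (\neg (\forall c\, \neg R(c)) \lor (\forall h\, R(h)))
Drive negations inward (¬∀x A ≡ ∃x ¬A, ¬∃x A ≡ ∀x ¬A, De Morgan for ∧/∨):
  (\exists h\, \exists c\, (\neg R(c) \land \neg R(h))) \land (\exists c\, \neg R(c)) \land ((\exists c\, R(c)) \lor (\forall h\, R(h)))
Give each quantifier a distinct variable: c↦u1, c↦v, h↦y1.
  (\exists h\, \exists c\, (\neg R(c) \land \neg R(h))) \land (\exists u1\, \neg R(u1)) \land ((\exists v\, R(v)) \lor (\forall y1\, R(y1)))
Pull the quantifiers to the front (each side's bound variable is not free in the other side):
  \exists h\, \exists c\, \exists u1\, \exists v\, \forall y1\, (\neg R(c) \land \neg R(h) \land \neg R(u1) \land (R(v) \lor R(y1)))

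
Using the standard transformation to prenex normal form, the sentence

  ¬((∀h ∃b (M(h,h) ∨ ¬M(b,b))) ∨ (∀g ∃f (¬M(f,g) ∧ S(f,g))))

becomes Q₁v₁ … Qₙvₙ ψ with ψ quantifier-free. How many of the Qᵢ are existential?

Move each ¬ inward, flipping quantifiers it crosses:
  (∃h ∀b (¬M(h,h) ∧ M(b,b))) ∧ (∃g ∀f (M(f,g) ∨ ¬S(f,g)))
All bound variables are already distinct, so no renaming is needed.
Pull the quantifiers to the front (each side's bound variable is not free in the other side):
  ∃h ∀b ∃g ∀f (¬M(h,h) ∧ M(b,b) ∧ (M(f,g) ∨ ¬S(f,g)))
The prefix is ∃h ∀b ∃g ∀f: 2 universal, 2 existential.

2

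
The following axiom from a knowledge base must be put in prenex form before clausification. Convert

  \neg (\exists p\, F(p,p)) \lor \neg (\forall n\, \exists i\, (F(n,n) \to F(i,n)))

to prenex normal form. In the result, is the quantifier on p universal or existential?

Rewrite implications/biconditionals: A → B as ¬A ∨ B.
  \neg (\exists p\, F(p,p)) \lor \neg (\forall n\, \exists i\, (\neg F(n,n) \lor F(i,n)))
Drive negations inward (¬∀x A ≡ ∃x ¬A, ¬∃x A ≡ ∀x ¬A, De Morgan for ∧/∨):
  (\forall p\, \neg F(p,p)) \lor (\exists n\, \forall i\, (F(n,n) \land \neg F(i,n)))
All bound variables are already distinct, so no renaming is needed.
Extract every quantifier outward, since the variables are now distinct and don't occur free across branches:
  \forall p\, \exists n\, \forall i\, (\neg F(p,p) \lor F(n,n) \land \neg F(i,n))
The quantifier \exists p sits under an odd number of negations (counting the antecedent side of each →), so it flips to \forall p.

universal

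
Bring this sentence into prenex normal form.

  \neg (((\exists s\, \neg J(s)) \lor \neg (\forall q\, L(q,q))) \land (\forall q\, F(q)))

\forall s\, \forall q\, \exists u\, (J(s) \land L(q,q) \lor \neg F(u))

Move each ¬ inward, flipping quantifiers it crosses:
  (\forall s\, J(s)) \land (\forall q\, L(q,q)) \lor (\exists q\, \neg F(q))
Give each quantifier a distinct variable: q↦u.
  (\forall s\, J(s)) \land (\forall q\, L(q,q)) \lor (\exists u\, \neg F(u))
Extract every quantifier outward, since the variables are now distinct and don't occur free across branches:
  \forall s\, \forall q\, \exists u\, (J(s) \land L(q,q) \lor \neg F(u))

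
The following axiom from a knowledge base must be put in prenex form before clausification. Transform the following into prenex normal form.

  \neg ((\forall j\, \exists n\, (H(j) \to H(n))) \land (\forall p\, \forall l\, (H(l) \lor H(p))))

First replace A → B with ¬A ∨ B.
  \neg ((\forall j\, \exists n\, (\neg H(j) \lor H(n))) \land (\forall p\, \forall l\, (H(l) \lor H(p))))
Push ¬ through the quantifiers and connectives to reach negation normal form:
  (\exists j\, \forall n\, (H(j) \land \neg H(n))) \lor (\exists p\, \exists l\, (\neg H(l) \land \neg H(p)))
All bound variables are already distinct, so no renaming is needed.
Extract every quantifier outward, since the variables are now distinct and don't occur free across branches:
  \exists j\, \forall n\, \exists p\, \exists l\, (H(j) \land \neg H(n) \lor \neg H(l) \land \neg H(p))

\exists j\, \forall n\, \exists p\, \exists l\, (H(j) \land \neg H(n) \lor \neg H(l) \land \neg H(p))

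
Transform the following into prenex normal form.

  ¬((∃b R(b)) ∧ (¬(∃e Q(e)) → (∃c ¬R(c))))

∀b ∀e ∀c (¬R(b) ∨ ¬Q(e) ∧ R(c))

Rewrite implications/biconditionals: A → B as ¬A ∨ B.
  ¬((∃b R(b)) ∧ (¬¬(∃e Q(e)) ∨ (∃c ¬R(c))))
Push ¬ through the quantifiers and connectives to reach negation normal form:
  (∀b ¬R(b)) ∨ (∀e ¬Q(e)) ∧ (∀c R(c))
All bound variables are already distinct, so no renaming is needed.
Extract every quantifier outward, since the variables are now distinct and don't occur free across branches:
  ∀b ∀e ∀c (¬R(b) ∨ ¬Q(e) ∧ R(c))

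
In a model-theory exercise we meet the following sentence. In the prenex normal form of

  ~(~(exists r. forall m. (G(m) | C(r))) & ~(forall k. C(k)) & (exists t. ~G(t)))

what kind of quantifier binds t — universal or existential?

Push ¬ through the quantifiers and connectives to reach negation normal form:
  (exists r. forall m. (G(m) | C(r))) | (forall k. C(k)) | (forall t. G(t))
Extract every quantifier outward, since the variables are now distinct and don't occur free across branches:
  exists r. forall m. forall k. forall t. (G(m) | C(r) | C(k) | G(t))
The quantifier exists t sits under an odd number of negations, so it flips to forall t.

universal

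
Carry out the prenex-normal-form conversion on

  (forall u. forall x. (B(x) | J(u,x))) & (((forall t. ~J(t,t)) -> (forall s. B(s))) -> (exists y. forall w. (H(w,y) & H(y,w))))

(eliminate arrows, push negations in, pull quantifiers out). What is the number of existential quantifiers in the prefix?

2

Eliminate → and ↔ using ¬ and ∨.
  (forall u. forall x. (B(x) | J(u,x))) & (~(~(forall t. ~J(t,t)) | (forall s. B(s))) | (exists y. forall w. (H(w,y) & H(y,w))))
Move each ¬ inward, flipping quantifiers it crosses:
  (forall u. forall x. (B(x) | J(u,x))) & ((forall t. ~J(t,t)) & (exists s. ~B(s)) | (exists y. forall w. (H(w,y) & H(y,w))))
All bound variables are already distinct, so no renaming is needed.
Pull the quantifiers to the front (each side's bound variable is not free in the other side):
  forall u. forall x. forall t. exists s. exists y. forall w. ((B(x) | J(u,x)) & (~J(t,t) & ~B(s) | H(w,y) & H(y,w)))
The prefix is forall u forall x forall t exists s exists y forall w: 4 universal, 2 existential.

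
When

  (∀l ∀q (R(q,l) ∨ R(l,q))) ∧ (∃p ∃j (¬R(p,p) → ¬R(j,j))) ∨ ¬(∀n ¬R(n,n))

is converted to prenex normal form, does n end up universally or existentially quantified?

existential

Eliminate → and ↔ using ¬ and ∨.
  (∀l ∀q (R(q,l) ∨ R(l,q))) ∧ (∃p ∃j (¬¬R(p,p) ∨ ¬R(j,j))) ∨ ¬(∀n ¬R(n,n))
Drive negations inward (¬∀x A ≡ ∃x ¬A, ¬∃x A ≡ ∀x ¬A, De Morgan for ∧/∨):
  (∀l ∀q (R(q,l) ∨ R(l,q))) ∧ (∃p ∃j (R(p,p) ∨ ¬R(j,j))) ∨ (∃n R(n,n))
All bound variables are already distinct, so no renaming is needed.
Extract every quantifier outward, since the variables are now distinct and don't occur free across branches:
  ∀l ∀q ∃p ∃j ∃n ((R(q,l) ∨ R(l,q)) ∧ (R(p,p) ∨ ¬R(j,j)) ∨ R(n,n))
The quantifier ∀n sits under an odd number of negations (counting the antecedent side of each →), so it flips to ∃n.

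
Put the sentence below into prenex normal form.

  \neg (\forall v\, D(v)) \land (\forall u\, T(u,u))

Drive negations inward (¬∀x A ≡ ∃x ¬A, ¬∃x A ≡ ∀x ¬A, De Morgan for ∧/∨):
  (\exists v\, \neg D(v)) \land (\forall u\, T(u,u))
All bound variables are already distinct, so no renaming is needed.
Extract every quantifier outward, since the variables are now distinct and don't occur free across branches:
  \exists v\, \forall u\, (\neg D(v) \land T(u,u))

\exists v\, \forall u\, (\neg D(v) \land T(u,u))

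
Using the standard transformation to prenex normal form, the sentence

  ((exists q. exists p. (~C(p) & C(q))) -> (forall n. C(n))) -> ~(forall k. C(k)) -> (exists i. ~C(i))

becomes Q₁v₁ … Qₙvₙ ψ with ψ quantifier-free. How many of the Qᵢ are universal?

First replace A → B with ¬A ∨ B.
  ~(~(exists q. exists p. (~C(p) & C(q))) | (forall n. C(n))) | ~~(forall k. C(k)) | (exists i. ~C(i))
Push ¬ through the quantifiers and connectives to reach negation normal form:
  (exists q. exists p. (~C(p) & C(q))) & (exists n. ~C(n)) | (forall k. C(k)) | (exists i. ~C(i))
All bound variables are already distinct, so no renaming is needed.
Pull the quantifiers to the front (each side's bound variable is not free in the other side):
  exists q. exists p. exists n. forall k. exists i. (~C(p) & C(q) & ~C(n) | C(k) | ~C(i))
The prefix is exists q exists p exists n forall k exists i: 1 universal, 4 existential.

1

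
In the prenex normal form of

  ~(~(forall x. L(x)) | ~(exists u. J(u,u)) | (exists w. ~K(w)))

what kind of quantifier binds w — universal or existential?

universal

Push ¬ through the quantifiers and connectives to reach negation normal form:
  (forall x. L(x)) & (exists u. J(u,u)) & (forall w. K(w))
All bound variables are already distinct, so no renaming is needed.
Pull the quantifiers to the front (each side's bound variable is not free in the other side):
  forall x. exists u. forall w. (L(x) & J(u,u) & K(w))
The quantifier exists w sits under an odd number of negations, so it flips to forall w.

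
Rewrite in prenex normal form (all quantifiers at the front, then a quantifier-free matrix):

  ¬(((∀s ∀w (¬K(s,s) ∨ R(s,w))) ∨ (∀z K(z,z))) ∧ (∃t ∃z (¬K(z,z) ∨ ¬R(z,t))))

Move each ¬ inward, flipping quantifiers it crosses:
  (∃s ∃w (K(s,s) ∧ ¬R(s,w))) ∧ (∃z ¬K(z,z)) ∨ (∀t ∀z (K(z,z) ∧ R(z,t)))
Give each quantifier a distinct variable: z↦u.
  (∃s ∃w (K(s,s) ∧ ¬R(s,w))) ∧ (∃z ¬K(z,z)) ∨ (∀t ∀u (K(u,u) ∧ R(u,t)))
Pull the quantifiers to the front (each side's bound variable is not free in the other side):
  ∃s ∃w ∃z ∀t ∀u (K(s,s) ∧ ¬R(s,w) ∧ ¬K(z,z) ∨ K(u,u) ∧ R(u,t))

∃s ∃w ∃z ∀t ∀u (K(s,s) ∧ ¬R(s,w) ∧ ¬K(z,z) ∨ K(u,u) ∧ R(u,t))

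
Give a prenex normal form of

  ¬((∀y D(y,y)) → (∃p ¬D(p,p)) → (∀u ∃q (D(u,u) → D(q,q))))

First replace A → B with ¬A ∨ B.
  ¬(¬(∀y D(y,y)) ∨ ¬(∃p ¬D(p,p)) ∨ (∀u ∃q (¬D(u,u) ∨ D(q,q))))
Move each ¬ inward, flipping quantifiers it crosses:
  (∀y D(y,y)) ∧ (∃p ¬D(p,p)) ∧ (∃u ∀q (D(u,u) ∧ ¬D(q,q)))
Pull the quantifiers to the front (each side's bound variable is not free in the other side):
  ∀y ∃p ∃u ∀q (D(y,y) ∧ ¬D(p,p) ∧ D(u,u) ∧ ¬D(q,q))

∀y ∃p ∃u ∀q (D(y,y) ∧ ¬D(p,p) ∧ D(u,u) ∧ ¬D(q,q))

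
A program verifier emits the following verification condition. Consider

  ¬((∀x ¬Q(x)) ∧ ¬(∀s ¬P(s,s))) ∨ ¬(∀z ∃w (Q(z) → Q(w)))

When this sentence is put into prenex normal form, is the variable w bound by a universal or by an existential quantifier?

Rewrite implications/biconditionals: A → B as ¬A ∨ B.
  ¬((∀x ¬Q(x)) ∧ ¬(∀s ¬P(s,s))) ∨ ¬(∀z ∃w (¬Q(z) ∨ Q(w)))
Drive negations inward (¬∀x A ≡ ∃x ¬A, ¬∃x A ≡ ∀x ¬A, De Morgan for ∧/∨):
  (∃x Q(x)) ∨ (∀s ¬P(s,s)) ∨ (∃z ∀w (Q(z) ∧ ¬Q(w)))
Finally move all quantifiers to the prefix:
  ∃x ∀s ∃z ∀w (Q(x) ∨ ¬P(s,s) ∨ Q(z) ∧ ¬Q(w))
The quantifier ∃w sits under an odd number of negations (counting the antecedent side of each →), so it flips to ∀w.

universal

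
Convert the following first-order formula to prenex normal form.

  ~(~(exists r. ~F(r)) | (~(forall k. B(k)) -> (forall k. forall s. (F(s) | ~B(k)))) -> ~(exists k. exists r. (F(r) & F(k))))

Rewrite implications/biconditionals: A → B as ¬A ∨ B.
  ~(~(~(exists r. ~F(r)) | ~~(forall k. B(k)) | (forall k. forall s. (F(s) | ~B(k)))) | ~(exists k. exists r. (F(r) & F(k))))
Push ¬ through the quantifiers and connectives to reach negation normal form:
  ((forall r. F(r)) | (forall k. B(k)) | (forall k. forall s. (F(s) | ~B(k)))) & (exists k. exists r. (F(r) & F(k)))
Give each quantifier a distinct variable: k↦u, k↦a, r↦v1.
  ((forall r. F(r)) | (forall k. B(k)) | (forall u. forall s. (F(s) | ~B(u)))) & (exists a. exists v1. (F(v1) & F(a)))
Finally move all quantifiers to the prefix:
  forall r. forall k. forall u. forall s. exists a. exists v1. ((F(r) | B(k) | F(s) | ~B(u)) & F(v1) & F(a))

forall r. forall k. forall u. forall s. exists a. exists v1. ((F(r) | B(k) | F(s) | ~B(u)) & F(v1) & F(a))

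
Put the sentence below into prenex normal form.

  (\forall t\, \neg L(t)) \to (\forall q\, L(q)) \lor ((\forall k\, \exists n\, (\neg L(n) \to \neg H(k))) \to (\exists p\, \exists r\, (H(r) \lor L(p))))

Eliminate → and ↔ using ¬ and ∨.
  \neg (\forall t\, \neg L(t)) \lor (\forall q\, L(q)) \lor \neg (\forall k\, \exists n\, (\neg \neg L(n) \lor \neg H(k))) \lor (\exists p\, \exists r\, (H(r) \lor L(p)))
Drive negations inward (¬∀x A ≡ ∃x ¬A, ¬∃x A ≡ ∀x ¬A, De Morgan for ∧/∨):
  (\exists t\, L(t)) \lor (\forall q\, L(q)) \lor (\exists k\, \forall n\, (\neg L(n) \land H(k))) \lor (\exists p\, \exists r\, (H(r) \lor L(p)))
All bound variables are already distinct, so no renaming is needed.
Finally move all quantifiers to the prefix:
  \exists t\, \forall q\, \exists k\, \forall n\, \exists p\, \exists r\, (L(t) \lor L(q) \lor \neg L(n) \land H(k) \lor H(r) \lor L(p))

\exists t\, \forall q\, \exists k\, \forall n\, \exists p\, \exists r\, (L(t) \lor L(q) \lor \neg L(n) \land H(k) \lor H(r) \lor L(p))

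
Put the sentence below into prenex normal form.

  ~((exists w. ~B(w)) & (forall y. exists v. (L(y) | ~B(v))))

Push ¬ through the quantifiers and connectives to reach negation normal form:
  (forall w. B(w)) | (exists y. forall v. (~L(y) & B(v)))
Finally move all quantifiers to the prefix:
  forall w. exists y. forall v. (B(w) | ~L(y) & B(v))

forall w. exists y. forall v. (B(w) | ~L(y) & B(v))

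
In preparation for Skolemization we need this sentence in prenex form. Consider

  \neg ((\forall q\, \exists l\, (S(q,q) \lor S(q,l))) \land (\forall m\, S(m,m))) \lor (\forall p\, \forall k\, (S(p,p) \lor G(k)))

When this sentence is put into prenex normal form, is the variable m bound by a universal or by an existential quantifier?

Drive negations inward (¬∀x A ≡ ∃x ¬A, ¬∃x A ≡ ∀x ¬A, De Morgan for ∧/∨):
  (\exists q\, \forall l\, (\neg S(q,q) \land \neg S(q,l))) \lor (\exists m\, \neg S(m,m)) \lor (\forall p\, \forall k\, (S(p,p) \lor G(k)))
All bound variables are already distinct, so no renaming is needed.
Finally move all quantifiers to the prefix:
  \exists q\, \forall l\, \exists m\, \forall p\, \forall k\, (\neg S(q,q) \land \neg S(q,l) \lor \neg S(m,m) \lor S(p,p) \lor G(k))
The quantifier \forall m sits under an odd number of negations, so it flips to \exists m.

existential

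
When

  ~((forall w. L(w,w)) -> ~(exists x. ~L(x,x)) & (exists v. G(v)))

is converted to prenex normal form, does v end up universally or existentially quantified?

universal

Eliminate → and ↔ using ¬ and ∨.
  ~(~(forall w. L(w,w)) | ~(exists x. ~L(x,x)) & (exists v. G(v)))
Push ¬ through the quantifiers and connectives to reach negation normal form:
  (forall w. L(w,w)) & ((exists x. ~L(x,x)) | (forall v. ~G(v)))
Finally move all quantifiers to the prefix:
  forall w. exists x. forall v. (L(w,w) & (~L(x,x) | ~G(v)))
The quantifier exists v sits under an odd number of negations (counting the antecedent side of each →), so it flips to forall v.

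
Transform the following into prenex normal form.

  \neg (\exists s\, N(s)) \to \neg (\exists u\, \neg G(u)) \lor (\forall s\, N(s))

First replace A → B with ¬A ∨ B.
  \neg \neg (\exists s\, N(s)) \lor \neg (\exists u\, \neg G(u)) \lor (\forall s\, N(s))
Move each ¬ inward, flipping quantifiers it crosses:
  (\exists s\, N(s)) \lor (\forall u\, G(u)) \lor (\forall s\, N(s))
Standardize variables apart so no two quantifiers bind the same name: s↦x1.
  (\exists s\, N(s)) \lor (\forall u\, G(u)) \lor (\forall x1\, N(x1))
Extract every quantifier outward, since the variables are now distinct and don't occur free across branches:
  \exists s\, \forall u\, \forall x1\, (N(s) \lor G(u) \lor N(x1))

\exists s\, \forall u\, \forall x1\, (N(s) \lor G(u) \lor N(x1))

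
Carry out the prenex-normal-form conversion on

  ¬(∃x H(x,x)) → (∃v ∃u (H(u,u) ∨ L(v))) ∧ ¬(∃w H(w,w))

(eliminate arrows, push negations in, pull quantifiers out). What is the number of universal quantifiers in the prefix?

1

First replace A → B with ¬A ∨ B.
  ¬¬(∃x H(x,x)) ∨ (∃v ∃u (H(u,u) ∨ L(v))) ∧ ¬(∃w H(w,w))
Drive negations inward (¬∀x A ≡ ∃x ¬A, ¬∃x A ≡ ∀x ¬A, De Morgan for ∧/∨):
  (∃x H(x,x)) ∨ (∃v ∃u (H(u,u) ∨ L(v))) ∧ (∀w ¬H(w,w))
Pull the quantifiers to the front (each side's bound variable is not free in the other side):
  ∃x ∃v ∃u ∀w (H(x,x) ∨ (H(u,u) ∨ L(v)) ∧ ¬H(w,w))
The prefix is ∃x ∃v ∃u ∀w: 1 universal, 3 existential.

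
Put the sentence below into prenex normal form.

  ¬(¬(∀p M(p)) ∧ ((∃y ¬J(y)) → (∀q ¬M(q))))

∀p ∃y ∃q (M(p) ∨ ¬J(y) ∧ M(q))

First replace A → B with ¬A ∨ B.
  ¬(¬(∀p M(p)) ∧ (¬(∃y ¬J(y)) ∨ (∀q ¬M(q))))
Move each ¬ inward, flipping quantifiers it crosses:
  (∀p M(p)) ∨ (∃y ¬J(y)) ∧ (∃q M(q))
All bound variables are already distinct, so no renaming is needed.
Pull the quantifiers to the front (each side's bound variable is not free in the other side):
  ∀p ∃y ∃q (M(p) ∨ ¬J(y) ∧ M(q))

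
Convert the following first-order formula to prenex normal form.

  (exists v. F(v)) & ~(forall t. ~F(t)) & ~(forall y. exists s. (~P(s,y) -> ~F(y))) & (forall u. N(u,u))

Rewrite implications/biconditionals: A → B as ¬A ∨ B.
  (exists v. F(v)) & ~(forall t. ~F(t)) & ~(forall y. exists s. (~~P(s,y) | ~F(y))) & (forall u. N(u,u))
Push ¬ through the quantifiers and connectives to reach negation normal form:
  (exists v. F(v)) & (exists t. F(t)) & (exists y. forall s. (~P(s,y) & F(y))) & (forall u. N(u,u))
All bound variables are already distinct, so no renaming is needed.
Finally move all quantifiers to the prefix:
  exists v. exists t. exists y. forall s. forall u. (F(v) & F(t) & ~P(s,y) & F(y) & N(u,u))

exists v. exists t. exists y. forall s. forall u. (F(v) & F(t) & ~P(s,y) & F(y) & N(u,u))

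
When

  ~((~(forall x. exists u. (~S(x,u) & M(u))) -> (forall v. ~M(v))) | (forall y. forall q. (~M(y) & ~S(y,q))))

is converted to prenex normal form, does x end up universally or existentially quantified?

existential

First replace A → B with ¬A ∨ B.
  ~(~~(forall x. exists u. (~S(x,u) & M(u))) | (forall v. ~M(v)) | (forall y. forall q. (~M(y) & ~S(y,q))))
Drive negations inward (¬∀x A ≡ ∃x ¬A, ¬∃x A ≡ ∀x ¬A, De Morgan for ∧/∨):
  (exists x. forall u. (S(x,u) | ~M(u))) & (exists v. M(v)) & (exists y. exists q. (M(y) | S(y,q)))
Pull the quantifiers to the front (each side's bound variable is not free in the other side):
  exists x. forall u. exists v. exists y. exists q. ((S(x,u) | ~M(u)) & M(v) & (M(y) | S(y,q)))
The quantifier forall x sits under an odd number of negations (counting the antecedent side of each →), so it flips to exists x.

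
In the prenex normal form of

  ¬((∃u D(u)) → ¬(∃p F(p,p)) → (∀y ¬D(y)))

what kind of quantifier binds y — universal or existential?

Eliminate → and ↔ using ¬ and ∨.
  ¬(¬(∃u D(u)) ∨ ¬¬(∃p F(p,p)) ∨ (∀y ¬D(y)))
Push ¬ through the quantifiers and connectives to reach negation normal form:
  (∃u D(u)) ∧ (∀p ¬F(p,p)) ∧ (∃y D(y))
All bound variables are already distinct, so no renaming is needed.
Finally move all quantifiers to the prefix:
  ∃u ∀p ∃y (D(u) ∧ ¬F(p,p) ∧ D(y))
The quantifier ∀y sits under an odd number of negations (counting the antecedent side of each →), so it flips to ∃y.

existential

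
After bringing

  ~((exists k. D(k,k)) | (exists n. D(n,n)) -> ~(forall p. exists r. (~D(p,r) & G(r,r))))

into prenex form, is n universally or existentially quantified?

existential

First replace A → B with ¬A ∨ B.
  ~(~((exists k. D(k,k)) | (exists n. D(n,n))) | ~(forall p. exists r. (~D(p,r) & G(r,r))))
Drive negations inward (¬∀x A ≡ ∃x ¬A, ¬∃x A ≡ ∀x ¬A, De Morgan for ∧/∨):
  ((exists k. D(k,k)) | (exists n. D(n,n))) & (forall p. exists r. (~D(p,r) & G(r,r)))
All bound variables are already distinct, so no renaming is needed.
Extract every quantifier outward, since the variables are now distinct and don't occur free across branches:
  exists k. exists n. forall p. exists r. ((D(k,k) | D(n,n)) & ~D(p,r) & G(r,r))
The quantifier exists n sits under an even number of negations (counting the antecedent side of each →), so it remains existential.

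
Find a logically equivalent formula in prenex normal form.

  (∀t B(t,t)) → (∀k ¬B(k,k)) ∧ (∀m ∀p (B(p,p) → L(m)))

Rewrite implications/biconditionals: A → B as ¬A ∨ B.
  ¬(∀t B(t,t)) ∨ (∀k ¬B(k,k)) ∧ (∀m ∀p (¬B(p,p) ∨ L(m)))
Push ¬ through the quantifiers and connectives to reach negation normal form:
  (∃t ¬B(t,t)) ∨ (∀k ¬B(k,k)) ∧ (∀m ∀p (¬B(p,p) ∨ L(m)))
Extract every quantifier outward, since the variables are now distinct and don't occur free across branches:
  ∃t ∀k ∀m ∀p (¬B(t,t) ∨ ¬B(k,k) ∧ (¬B(p,p) ∨ L(m)))

∃t ∀k ∀m ∀p (¬B(t,t) ∨ ¬B(k,k) ∧ (¬B(p,p) ∨ L(m)))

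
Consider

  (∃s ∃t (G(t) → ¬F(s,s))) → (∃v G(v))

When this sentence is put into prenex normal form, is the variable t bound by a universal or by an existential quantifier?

universal

Rewrite implications/biconditionals: A → B as ¬A ∨ B.
  ¬(∃s ∃t (¬G(t) ∨ ¬F(s,s))) ∨ (∃v G(v))
Push ¬ through the quantifiers and connectives to reach negation normal form:
  (∀s ∀t (G(t) ∧ F(s,s))) ∨ (∃v G(v))
All bound variables are already distinct, so no renaming is needed.
Extract every quantifier outward, since the variables are now distinct and don't occur free across branches:
  ∀s ∀t ∃v (G(t) ∧ F(s,s) ∨ G(v))
The quantifier ∃t sits under an odd number of negations (counting the antecedent side of each →), so it flips to ∀t.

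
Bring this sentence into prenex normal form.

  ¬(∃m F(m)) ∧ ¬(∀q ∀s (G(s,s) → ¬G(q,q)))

∀m ∃q ∃s (¬F(m) ∧ G(s,s) ∧ G(q,q))

Eliminate → and ↔ using ¬ and ∨.
  ¬(∃m F(m)) ∧ ¬(∀q ∀s (¬G(s,s) ∨ ¬G(q,q)))
Move each ¬ inward, flipping quantifiers it crosses:
  (∀m ¬F(m)) ∧ (∃q ∃s (G(s,s) ∧ G(q,q)))
All bound variables are already distinct, so no renaming is needed.
Pull the quantifiers to the front (each side's bound variable is not free in the other side):
  ∀m ∃q ∃s (¬F(m) ∧ G(s,s) ∧ G(q,q))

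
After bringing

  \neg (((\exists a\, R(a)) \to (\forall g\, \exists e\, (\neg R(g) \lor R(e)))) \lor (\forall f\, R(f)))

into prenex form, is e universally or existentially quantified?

universal

Rewrite implications/biconditionals: A → B as ¬A ∨ B.
  \neg (\neg (\exists a\, R(a)) \lor (\forall g\, \exists e\, (\neg R(g) \lor R(e))) \lor (\forall f\, R(f)))
Drive negations inward (¬∀x A ≡ ∃x ¬A, ¬∃x A ≡ ∀x ¬A, De Morgan for ∧/∨):
  (\exists a\, R(a)) \land (\exists g\, \forall e\, (R(g) \land \neg R(e))) \land (\exists f\, \neg R(f))
Extract every quantifier outward, since the variables are now distinct and don't occur free across branches:
  \exists a\, \exists g\, \forall e\, \exists f\, (R(a) \land R(g) \land \neg R(e) \land \neg R(f))
The quantifier \exists e sits under an odd number of negations (counting the antecedent side of each →), so it flips to \forall e.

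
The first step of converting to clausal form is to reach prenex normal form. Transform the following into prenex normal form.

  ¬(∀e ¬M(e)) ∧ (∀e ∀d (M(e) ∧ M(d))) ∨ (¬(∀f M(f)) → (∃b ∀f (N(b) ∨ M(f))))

Rewrite implications/biconditionals: A → B as ¬A ∨ B.
  ¬(∀e ¬M(e)) ∧ (∀e ∀d (M(e) ∧ M(d))) ∨ ¬¬(∀f M(f)) ∨ (∃b ∀f (N(b) ∨ M(f)))
Push ¬ through the quantifiers and connectives to reach negation normal form:
  (∃e M(e)) ∧ (∀e ∀d (M(e) ∧ M(d))) ∨ (∀f M(f)) ∨ (∃b ∀f (N(b) ∨ M(f)))
Rename bound variables to avoid capture: e↦a, f↦v1.
  (∃e M(e)) ∧ (∀a ∀d (M(a) ∧ M(d))) ∨ (∀f M(f)) ∨ (∃b ∀v1 (N(b) ∨ M(v1)))
Extract every quantifier outward, since the variables are now distinct and don't occur free across branches:
  ∃e ∀a ∀d ∀f ∃b ∀v1 (M(e) ∧ M(a) ∧ M(d) ∨ M(f) ∨ N(b) ∨ M(v1))

∃e ∀a ∀d ∀f ∃b ∀v1 (M(e) ∧ M(a) ∧ M(d) ∨ M(f) ∨ N(b) ∨ M(v1))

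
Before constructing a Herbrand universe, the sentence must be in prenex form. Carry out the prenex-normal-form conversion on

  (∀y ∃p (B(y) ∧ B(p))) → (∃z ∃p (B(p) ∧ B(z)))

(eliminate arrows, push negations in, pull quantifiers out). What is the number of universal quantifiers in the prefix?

1

Rewrite implications/biconditionals: A → B as ¬A ∨ B.
  ¬(∀y ∃p (B(y) ∧ B(p))) ∨ (∃z ∃p (B(p) ∧ B(z)))
Move each ¬ inward, flipping quantifiers it crosses:
  (∃y ∀p (¬B(y) ∨ ¬B(p))) ∨ (∃z ∃p (B(p) ∧ B(z)))
Standardize variables apart so no two quantifiers bind the same name: p↦a.
  (∃y ∀p (¬B(y) ∨ ¬B(p))) ∨ (∃z ∃a (B(a) ∧ B(z)))
Finally move all quantifiers to the prefix:
  ∃y ∀p ∃z ∃a (¬B(y) ∨ ¬B(p) ∨ B(a) ∧ B(z))
The prefix is ∃y ∀p ∃z ∃a: 1 universal, 3 existential.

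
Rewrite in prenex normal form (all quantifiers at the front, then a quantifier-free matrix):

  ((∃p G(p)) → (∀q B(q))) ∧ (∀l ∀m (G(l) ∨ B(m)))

First replace A → B with ¬A ∨ B.
  (¬(∃p G(p)) ∨ (∀q B(q))) ∧ (∀l ∀m (G(l) ∨ B(m)))
Drive negations inward (¬∀x A ≡ ∃x ¬A, ¬∃x A ≡ ∀x ¬A, De Morgan for ∧/∨):
  ((∀p ¬G(p)) ∨ (∀q B(q))) ∧ (∀l ∀m (G(l) ∨ B(m)))
All bound variables are already distinct, so no renaming is needed.
Finally move all quantifiers to the prefix:
  ∀p ∀q ∀l ∀m ((¬G(p) ∨ B(q)) ∧ (G(l) ∨ B(m)))

∀p ∀q ∀l ∀m ((¬G(p) ∨ B(q)) ∧ (G(l) ∨ B(m)))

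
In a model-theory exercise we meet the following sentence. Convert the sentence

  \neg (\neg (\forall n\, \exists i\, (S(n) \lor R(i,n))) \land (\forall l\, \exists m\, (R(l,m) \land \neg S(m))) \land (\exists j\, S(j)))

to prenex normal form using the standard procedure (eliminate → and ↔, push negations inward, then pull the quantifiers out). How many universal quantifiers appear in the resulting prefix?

3

Push ¬ through the quantifiers and connectives to reach negation normal form:
  (\forall n\, \exists i\, (S(n) \lor R(i,n))) \lor (\exists l\, \forall m\, (\neg R(l,m) \lor S(m))) \lor (\forall j\, \neg S(j))
Pull the quantifiers to the front (each side's bound variable is not free in the other side):
  \forall n\, \exists i\, \exists l\, \forall m\, \forall j\, (S(n) \lor R(i,n) \lor \neg R(l,m) \lor S(m) \lor \neg S(j))
The prefix is \forall n \exists i \exists l \forall m \forall j: 3 universal, 2 existential.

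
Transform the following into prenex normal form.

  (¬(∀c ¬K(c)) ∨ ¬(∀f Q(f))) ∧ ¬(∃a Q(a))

∃c ∃f ∀a ((K(c) ∨ ¬Q(f)) ∧ ¬Q(a))

Drive negations inward (¬∀x A ≡ ∃x ¬A, ¬∃x A ≡ ∀x ¬A, De Morgan for ∧/∨):
  ((∃c K(c)) ∨ (∃f ¬Q(f))) ∧ (∀a ¬Q(a))
All bound variables are already distinct, so no renaming is needed.
Pull the quantifiers to the front (each side's bound variable is not free in the other side):
  ∃c ∃f ∀a ((K(c) ∨ ¬Q(f)) ∧ ¬Q(a))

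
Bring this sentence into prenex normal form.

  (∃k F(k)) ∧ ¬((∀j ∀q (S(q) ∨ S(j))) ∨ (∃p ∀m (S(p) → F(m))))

∃k ∃j ∃q ∀p ∃m (F(k) ∧ ¬S(q) ∧ ¬S(j) ∧ S(p) ∧ ¬F(m))

Rewrite implications/biconditionals: A → B as ¬A ∨ B.
  (∃k F(k)) ∧ ¬((∀j ∀q (S(q) ∨ S(j))) ∨ (∃p ∀m (¬S(p) ∨ F(m))))
Push ¬ through the quantifiers and connectives to reach negation normal form:
  (∃k F(k)) ∧ (∃j ∃q (¬S(q) ∧ ¬S(j))) ∧ (∀p ∃m (S(p) ∧ ¬F(m)))
Finally move all quantifiers to the prefix:
  ∃k ∃j ∃q ∀p ∃m (F(k) ∧ ¬S(q) ∧ ¬S(j) ∧ S(p) ∧ ¬F(m))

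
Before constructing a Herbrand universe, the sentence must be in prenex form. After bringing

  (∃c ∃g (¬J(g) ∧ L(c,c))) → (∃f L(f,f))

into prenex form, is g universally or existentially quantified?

First replace A → B with ¬A ∨ B.
  ¬(∃c ∃g (¬J(g) ∧ L(c,c))) ∨ (∃f L(f,f))
Drive negations inward (¬∀x A ≡ ∃x ¬A, ¬∃x A ≡ ∀x ¬A, De Morgan for ∧/∨):
  (∀c ∀g (J(g) ∨ ¬L(c,c))) ∨ (∃f L(f,f))
All bound variables are already distinct, so no renaming is needed.
Extract every quantifier outward, since the variables are now distinct and don't occur free across branches:
  ∀c ∀g ∃f (J(g) ∨ ¬L(c,c) ∨ L(f,f))
The quantifier ∃g sits under an odd number of negations (counting the antecedent side of each →), so it flips to ∀g.

universal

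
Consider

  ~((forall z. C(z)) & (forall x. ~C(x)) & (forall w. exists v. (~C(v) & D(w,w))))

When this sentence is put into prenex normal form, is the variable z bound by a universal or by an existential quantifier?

Push ¬ through the quantifiers and connectives to reach negation normal form:
  (exists z. ~C(z)) | (exists x. C(x)) | (exists w. forall v. (C(v) | ~D(w,w)))
All bound variables are already distinct, so no renaming is needed.
Extract every quantifier outward, since the variables are now distinct and don't occur free across branches:
  exists z. exists x. exists w. forall v. (~C(z) | C(x) | C(v) | ~D(w,w))
The quantifier forall z sits under an odd number of negations, so it flips to exists z.

existential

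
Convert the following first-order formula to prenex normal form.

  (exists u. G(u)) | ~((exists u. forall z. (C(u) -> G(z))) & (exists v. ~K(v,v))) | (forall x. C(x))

Eliminate → and ↔ using ¬ and ∨.
  (exists u. G(u)) | ~((exists u. forall z. (~C(u) | G(z))) & (exists v. ~K(v,v))) | (forall x. C(x))
Push ¬ through the quantifiers and connectives to reach negation normal form:
  (exists u. G(u)) | (forall u. exists z. (C(u) & ~G(z))) | (forall v. K(v,v)) | (forall x. C(x))
Rename bound variables to avoid capture: u↦u1.
  (exists u. G(u)) | (forall u1. exists z. (C(u1) & ~G(z))) | (forall v. K(v,v)) | (forall x. C(x))
Extract every quantifier outward, since the variables are now distinct and don't occur free across branches:
  exists u. forall u1. exists z. forall v. forall x. (G(u) | C(u1) & ~G(z) | K(v,v) | C(x))

exists u. forall u1. exists z. forall v. forall x. (G(u) | C(u1) & ~G(z) | K(v,v) | C(x))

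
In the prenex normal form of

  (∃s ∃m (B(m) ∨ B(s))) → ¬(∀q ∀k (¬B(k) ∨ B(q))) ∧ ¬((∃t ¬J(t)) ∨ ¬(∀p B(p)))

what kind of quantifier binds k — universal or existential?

Rewrite implications/biconditionals: A → B as ¬A ∨ B.
  ¬(∃s ∃m (B(m) ∨ B(s))) ∨ ¬(∀q ∀k (¬B(k) ∨ B(q))) ∧ ¬((∃t ¬J(t)) ∨ ¬(∀p B(p)))
Move each ¬ inward, flipping quantifiers it crosses:
  (∀s ∀m (¬B(m) ∧ ¬B(s))) ∨ (∃q ∃k (B(k) ∧ ¬B(q))) ∧ (∀t J(t)) ∧ (∀p B(p))
All bound variables are already distinct, so no renaming is needed.
Extract every quantifier outward, since the variables are now distinct and don't occur free across branches:
  ∀s ∀m ∃q ∃k ∀t ∀p (¬B(m) ∧ ¬B(s) ∨ B(k) ∧ ¬B(q) ∧ J(t) ∧ B(p))
The quantifier ∀k sits under an odd number of negations (counting the antecedent side of each →), so it flips to ∃k.

existential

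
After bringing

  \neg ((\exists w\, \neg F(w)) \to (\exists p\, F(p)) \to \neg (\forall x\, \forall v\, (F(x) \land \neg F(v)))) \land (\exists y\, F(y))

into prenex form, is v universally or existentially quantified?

universal

Eliminate → and ↔ using ¬ and ∨.
  \neg (\neg (\exists w\, \neg F(w)) \lor \neg (\exists p\, F(p)) \lor \neg (\forall x\, \forall v\, (F(x) \land \neg F(v)))) \land (\exists y\, F(y))
Drive negations inward (¬∀x A ≡ ∃x ¬A, ¬∃x A ≡ ∀x ¬A, De Morgan for ∧/∨):
  (\exists w\, \neg F(w)) \land (\exists p\, F(p)) \land (\forall x\, \forall v\, (F(x) \land \neg F(v))) \land (\exists y\, F(y))
All bound variables are already distinct, so no renaming is needed.
Finally move all quantifiers to the prefix:
  \exists w\, \exists p\, \forall x\, \forall v\, \exists y\, (\neg F(w) \land F(p) \land F(x) \land \neg F(v) \land F(y))
The quantifier \forall v sits under an even number of negations (counting the antecedent side of each →), so it remains universal.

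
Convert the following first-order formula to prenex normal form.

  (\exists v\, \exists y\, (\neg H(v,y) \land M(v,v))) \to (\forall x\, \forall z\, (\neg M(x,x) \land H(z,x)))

\forall v\, \forall y\, \forall x\, \forall z\, (H(v,y) \lor \neg M(v,v) \lor \neg M(x,x) \land H(z,x))

First replace A → B with ¬A ∨ B.
  \neg (\exists v\, \exists y\, (\neg H(v,y) \land M(v,v))) \lor (\forall x\, \forall z\, (\neg M(x,x) \land H(z,x)))
Push ¬ through the quantifiers and connectives to reach negation normal form:
  (\forall v\, \forall y\, (H(v,y) \lor \neg M(v,v))) \lor (\forall x\, \forall z\, (\neg M(x,x) \land H(z,x)))
All bound variables are already distinct, so no renaming is needed.
Pull the quantifiers to the front (each side's bound variable is not free in the other side):
  \forall v\, \forall y\, \forall x\, \forall z\, (H(v,y) \lor \neg M(v,v) \lor \neg M(x,x) \land H(z,x))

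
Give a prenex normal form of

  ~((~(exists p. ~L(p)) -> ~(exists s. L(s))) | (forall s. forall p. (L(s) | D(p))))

Eliminate → and ↔ using ¬ and ∨.
  ~(~~(exists p. ~L(p)) | ~(exists s. L(s)) | (forall s. forall p. (L(s) | D(p))))
Drive negations inward (¬∀x A ≡ ∃x ¬A, ¬∃x A ≡ ∀x ¬A, De Morgan for ∧/∨):
  (forall p. L(p)) & (exists s. L(s)) & (exists s. exists p. (~L(s) & ~D(p)))
Rename bound variables to avoid capture: s↦b, p↦r.
  (forall p. L(p)) & (exists s. L(s)) & (exists b. exists r. (~L(b) & ~D(r)))
Pull the quantifiers to the front (each side's bound variable is not free in the other side):
  forall p. exists s. exists b. exists r. (L(p) & L(s) & ~L(b) & ~D(r))

forall p. exists s. exists b. exists r. (L(p) & L(s) & ~L(b) & ~D(r))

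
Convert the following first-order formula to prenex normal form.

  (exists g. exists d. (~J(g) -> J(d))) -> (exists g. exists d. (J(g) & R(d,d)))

Eliminate → and ↔ using ¬ and ∨.
  ~(exists g. exists d. (~~J(g) | J(d))) | (exists g. exists d. (J(g) & R(d,d)))
Move each ¬ inward, flipping quantifiers it crosses:
  (forall g. forall d. (~J(g) & ~J(d))) | (exists g. exists d. (J(g) & R(d,d)))
Standardize variables apart so no two quantifiers bind the same name: g↦a, d↦z1.
  (forall g. forall d. (~J(g) & ~J(d))) | (exists a. exists z1. (J(a) & R(z1,z1)))
Pull the quantifiers to the front (each side's bound variable is not free in the other side):
  forall g. forall d. exists a. exists z1. (~J(g) & ~J(d) | J(a) & R(z1,z1))

forall g. forall d. exists a. exists z1. (~J(g) & ~J(d) | J(a) & R(z1,z1))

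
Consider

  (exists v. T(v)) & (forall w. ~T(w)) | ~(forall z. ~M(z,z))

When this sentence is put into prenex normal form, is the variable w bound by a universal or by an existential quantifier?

Move each ¬ inward, flipping quantifiers it crosses:
  (exists v. T(v)) & (forall w. ~T(w)) | (exists z. M(z,z))
Pull the quantifiers to the front (each side's bound variable is not free in the other side):
  exists v. forall w. exists z. (T(v) & ~T(w) | M(z,z))
The quantifier forall w sits under an even number of negations, so it remains universal.

universal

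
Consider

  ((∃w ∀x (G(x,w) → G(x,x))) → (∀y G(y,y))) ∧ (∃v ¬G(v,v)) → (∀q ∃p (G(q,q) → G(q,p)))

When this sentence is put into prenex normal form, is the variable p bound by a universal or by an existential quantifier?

Eliminate → and ↔ using ¬ and ∨.
  ¬((¬(∃w ∀x (¬G(x,w) ∨ G(x,x))) ∨ (∀y G(y,y))) ∧ (∃v ¬G(v,v))) ∨ (∀q ∃p (¬G(q,q) ∨ G(q,p)))
Move each ¬ inward, flipping quantifiers it crosses:
  (∃w ∀x (¬G(x,w) ∨ G(x,x))) ∧ (∃y ¬G(y,y)) ∨ (∀v G(v,v)) ∨ (∀q ∃p (¬G(q,q) ∨ G(q,p)))
Extract every quantifier outward, since the variables are now distinct and don't occur free across branches:
  ∃w ∀x ∃y ∀v ∀q ∃p ((¬G(x,w) ∨ G(x,x)) ∧ ¬G(y,y) ∨ G(v,v) ∨ ¬G(q,q) ∨ G(q,p))
The quantifier ∃p sits under an even number of negations (counting the antecedent side of each →), so it remains existential.

existential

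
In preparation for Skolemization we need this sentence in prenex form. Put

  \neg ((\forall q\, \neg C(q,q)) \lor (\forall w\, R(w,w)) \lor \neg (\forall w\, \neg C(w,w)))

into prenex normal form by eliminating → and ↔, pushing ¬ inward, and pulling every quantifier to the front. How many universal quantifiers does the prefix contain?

Drive negations inward (¬∀x A ≡ ∃x ¬A, ¬∃x A ≡ ∀x ¬A, De Morgan for ∧/∨):
  (\exists q\, C(q,q)) \land (\exists w\, \neg R(w,w)) \land (\forall w\, \neg C(w,w))
Standardize variables apart so no two quantifiers bind the same name: w↦z1.
  (\exists q\, C(q,q)) \land (\exists w\, \neg R(w,w)) \land (\forall z1\, \neg C(z1,z1))
Finally move all quantifiers to the prefix:
  \exists q\, \exists w\, \forall z1\, (C(q,q) \land \neg R(w,w) \land \neg C(z1,z1))
The prefix is \exists q \exists w \forall z1: 1 universal, 2 existential.

1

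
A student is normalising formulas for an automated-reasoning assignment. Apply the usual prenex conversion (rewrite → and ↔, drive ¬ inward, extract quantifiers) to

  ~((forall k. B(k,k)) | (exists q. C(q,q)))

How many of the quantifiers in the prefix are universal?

1

Push ¬ through the quantifiers and connectives to reach negation normal form:
  (exists k. ~B(k,k)) & (forall q. ~C(q,q))
All bound variables are already distinct, so no renaming is needed.
Extract every quantifier outward, since the variables are now distinct and don't occur free across branches:
  exists k. forall q. (~B(k,k) & ~C(q,q))
The prefix is exists k forall q: 1 universal, 1 existential.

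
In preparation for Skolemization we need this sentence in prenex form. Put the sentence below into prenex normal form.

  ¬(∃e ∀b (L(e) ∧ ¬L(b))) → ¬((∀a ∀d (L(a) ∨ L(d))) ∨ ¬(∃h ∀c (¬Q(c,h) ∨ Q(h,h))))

First replace A → B with ¬A ∨ B.
  ¬¬(∃e ∀b (L(e) ∧ ¬L(b))) ∨ ¬((∀a ∀d (L(a) ∨ L(d))) ∨ ¬(∃h ∀c (¬Q(c,h) ∨ Q(h,h))))
Move each ¬ inward, flipping quantifiers it crosses:
  (∃e ∀b (L(e) ∧ ¬L(b))) ∨ (∃a ∃d (¬L(a) ∧ ¬L(d))) ∧ (∃h ∀c (¬Q(c,h) ∨ Q(h,h)))
Finally move all quantifiers to the prefix:
  ∃e ∀b ∃a ∃d ∃h ∀c (L(e) ∧ ¬L(b) ∨ ¬L(a) ∧ ¬L(d) ∧ (¬Q(c,h) ∨ Q(h,h)))

∃e ∀b ∃a ∃d ∃h ∀c (L(e) ∧ ¬L(b) ∨ ¬L(a) ∧ ¬L(d) ∧ (¬Q(c,h) ∨ Q(h,h)))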